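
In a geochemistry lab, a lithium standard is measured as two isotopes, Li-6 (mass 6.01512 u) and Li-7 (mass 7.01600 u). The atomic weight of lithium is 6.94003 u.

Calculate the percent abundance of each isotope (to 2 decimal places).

Li-6: 7.59%, Li-7: 92.41%

Let x be the fractional abundance of Li-6; then Li-7 has abundance 1 − x.
6.01512·x + 7.01600·(1 − x) = 6.94003
(6.01512 − 7.01600)·x = 6.94003 − 7.01600
x = -0.07597 / -1.00088 = 0.07590 → 7.59% Li-6, 92.41% Li-7.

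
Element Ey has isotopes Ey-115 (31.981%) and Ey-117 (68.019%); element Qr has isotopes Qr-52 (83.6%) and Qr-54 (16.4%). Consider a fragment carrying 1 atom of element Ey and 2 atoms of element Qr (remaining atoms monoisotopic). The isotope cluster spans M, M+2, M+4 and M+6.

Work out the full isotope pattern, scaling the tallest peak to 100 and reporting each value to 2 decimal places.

39.70 : 100.00 : 34.65 : 3.25

Element Ey pattern (n=1): 0.31981 : 0.68019
Element Qr pattern (n=2): 0.698896 : 0.274208 : 0.026896
Convolve the two distributions (both contribute in 2-u steps):
  M: 0.31981×0.698896 = 0.223514
  M+2: 0.31981×0.274208 + 0.68019×0.698896 = 0.563077
  M+4: 0.31981×0.026896 + 0.68019×0.274208 = 0.195115
  M+6: 0.68019×0.026896 = 0.018294
Scale to base peak (0.563077) = 100: 39.70 : 100.00 : 34.65 : 3.25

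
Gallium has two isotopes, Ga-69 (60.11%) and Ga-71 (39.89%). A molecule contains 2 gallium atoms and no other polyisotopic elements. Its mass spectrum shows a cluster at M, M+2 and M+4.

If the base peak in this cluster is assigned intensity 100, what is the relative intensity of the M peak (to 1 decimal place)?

Term probabilities: M 0.3613, M+2 0.4796, M+4 0.1591. Base peak = M+2.
P(M+2) = C(2,1) × 0.6011^1 × 0.3989^1 = 2 × 0.6011 × 0.3989 = 0.479558 (base)
P(M) = C(2,0) × 0.6011^2 × 0.3989^0 = 1 × 0.36132121 × 1.0000 = 0.361321
Relative intensity = 0.361321 / 0.479558 × 100 = 75.3

75.3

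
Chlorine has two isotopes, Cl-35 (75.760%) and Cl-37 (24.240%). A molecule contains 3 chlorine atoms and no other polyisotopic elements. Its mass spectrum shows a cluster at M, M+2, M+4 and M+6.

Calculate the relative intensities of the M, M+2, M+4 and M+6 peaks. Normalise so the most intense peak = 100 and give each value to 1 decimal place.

100.0 : 96.0 : 30.7 : 3.3

Expanding (0.75760 + 0.24240)^3:
P(M) = 0.75760^3 = 0.434830
P(M+2) = 3 × 0.75760^2 × 0.24240^1 = 0.417382
P(M+4) = 3 × 0.75760^1 × 0.24240^2 = 0.133545
P(M+6) = 0.24240^3 = 0.014243
The M peak is largest (0.434830); scaling to 100 gives 100.0 : 96.0 : 30.7 : 3.3.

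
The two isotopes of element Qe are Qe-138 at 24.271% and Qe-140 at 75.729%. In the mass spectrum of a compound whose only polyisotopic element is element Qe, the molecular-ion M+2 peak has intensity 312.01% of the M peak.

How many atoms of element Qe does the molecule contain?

1

For n independent Qe atoms, I(M+2)/I(M) = n · (abundance Qe-140) / (abundance Qe-138) = n · 0.75729/0.24271.
n = 3.1201 × 0.24271/0.75729 = 1.00 ≈ 1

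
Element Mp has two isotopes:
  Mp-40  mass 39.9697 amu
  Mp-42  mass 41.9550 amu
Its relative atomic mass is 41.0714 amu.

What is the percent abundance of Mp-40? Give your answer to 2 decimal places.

44.51%

Let x be the fractional abundance of Mp-40; then Mp-42 has abundance 1 − x.
39.9697·x + 41.9550·(1 − x) = 41.0714
(39.9697 − 41.9550)·x = 41.0714 − 41.9550
x = -0.8836 / -1.9853 = 0.44507 → 44.51% Mp-40, 55.49% Mp-42.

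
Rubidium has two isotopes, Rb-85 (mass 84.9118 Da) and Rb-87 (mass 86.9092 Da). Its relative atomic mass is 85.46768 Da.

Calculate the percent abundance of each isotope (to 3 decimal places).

With x = fraction of Rb-85 (so Rb-87 is 1 − x):
84.9118·x + 86.9092·(1 − x) = 85.46768
(84.9118 − 86.9092)·x = 85.46768 − 86.9092
x = -1.44152 / -1.9974 = 0.72170 → 72.170% Rb-85, 27.830% Rb-87.

Rb-85: 72.170%, Rb-87: 27.830%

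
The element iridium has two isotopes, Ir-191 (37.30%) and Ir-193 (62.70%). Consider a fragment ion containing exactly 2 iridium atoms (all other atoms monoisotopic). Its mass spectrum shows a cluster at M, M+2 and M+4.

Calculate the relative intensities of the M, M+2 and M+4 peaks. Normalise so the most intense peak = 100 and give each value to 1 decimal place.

The 2 Ir atoms are independent, so intensities follow the terms of (0.3730 + 0.6270)^2.
P(M) = 0.3730^2 = 0.139129
P(M+2) = 2 × 0.3730^1 × 0.6270^1 = 0.467742
P(M+4) = 0.6270^2 = 0.393129
The M+2 peak is largest (0.467742); scaling to 100 gives 29.7 : 100.0 : 84.0.

29.7 : 100.0 : 84.0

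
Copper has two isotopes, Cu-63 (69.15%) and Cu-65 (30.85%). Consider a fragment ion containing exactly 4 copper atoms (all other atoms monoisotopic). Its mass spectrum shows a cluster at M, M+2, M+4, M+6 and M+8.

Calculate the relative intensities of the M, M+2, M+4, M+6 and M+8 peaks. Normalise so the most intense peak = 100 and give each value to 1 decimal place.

The 4 Cu atoms are independent, so intensities follow the terms of (0.6915 + 0.3085)^4.
P(M) = 0.6915^4 = 0.228649
P(M+2) = 4 × 0.6915^3 × 0.3085^1 = 0.408030
P(M+4) = 6 × 0.6915^2 × 0.3085^2 = 0.273052
P(M+6) = 4 × 0.6915^1 × 0.3085^3 = 0.081212
P(M+8) = 0.3085^4 = 0.009058
The M+2 peak is largest (0.408030); scaling to 100 gives 56.0 : 100.0 : 66.9 : 19.9 : 2.2.

56.0 : 100.0 : 66.9 : 19.9 : 2.2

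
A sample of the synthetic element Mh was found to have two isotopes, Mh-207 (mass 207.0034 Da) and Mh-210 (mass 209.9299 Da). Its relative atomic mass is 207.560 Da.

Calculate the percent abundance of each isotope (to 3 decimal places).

Mh-207: 80.981%, Mh-210: 19.019%

With x = fraction of Mh-207 (so Mh-210 is 1 − x):
207.0034·x + 209.9299·(1 − x) = 207.560
(207.0034 − 209.9299)·x = 207.560 − 209.9299
x = -2.3699 / -2.9265 = 0.80981 → 80.981% Mh-207, 19.019% Mh-210.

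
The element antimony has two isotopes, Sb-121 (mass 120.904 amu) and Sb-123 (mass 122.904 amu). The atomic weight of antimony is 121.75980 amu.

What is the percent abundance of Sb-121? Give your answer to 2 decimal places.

With x = fraction of Sb-121 (so Sb-123 is 1 − x):
120.904·x + 122.904·(1 − x) = 121.75980
(120.904 − 122.904)·x = 121.75980 − 122.904
x = -1.14420 / -2.000 = 0.57210 → 57.21% Sb-121, 42.79% Sb-123.

57.21%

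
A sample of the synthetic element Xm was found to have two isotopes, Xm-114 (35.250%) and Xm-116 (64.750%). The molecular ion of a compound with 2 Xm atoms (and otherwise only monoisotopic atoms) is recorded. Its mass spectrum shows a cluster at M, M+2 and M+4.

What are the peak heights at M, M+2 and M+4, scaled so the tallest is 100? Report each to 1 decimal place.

Each Xm atom is independently Xm-114 (p = 0.35250) or Xm-116 (q = 0.64750); the cluster is the binomial expansion (p + q)^2.
P(M) = 0.35250^2 = 0.124256
P(M+2) = 2 × 0.35250^1 × 0.64750^1 = 0.456487
P(M+4) = 0.64750^2 = 0.419256
The M+2 peak is largest (0.456487); scaling to 100 gives 27.2 : 100.0 : 91.8.

27.2 : 100.0 : 91.8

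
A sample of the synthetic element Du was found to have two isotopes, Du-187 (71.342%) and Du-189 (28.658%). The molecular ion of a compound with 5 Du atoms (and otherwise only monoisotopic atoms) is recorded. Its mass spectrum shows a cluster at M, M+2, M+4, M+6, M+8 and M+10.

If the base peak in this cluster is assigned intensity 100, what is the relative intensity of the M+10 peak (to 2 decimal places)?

0.52

(0.71342 + 0.28658)^5 gives M 0.1848, M+2 0.3712, M+4 0.2982, M+6 0.1198, M+8 0.0241, M+10 0.0019; the largest is M+2.
P(M+2) = C(5,1) × 0.71342^4 × 0.28658^1 = 5 × 0.25904852 × 0.28658 = 0.371191 (base)
P(M+10) = C(5,5) × 0.71342^0 × 0.28658^5 = 1 × 1.0000 × 0.00193299 = 0.001933
Relative intensity = 0.001933 / 0.371191 × 100 = 0.52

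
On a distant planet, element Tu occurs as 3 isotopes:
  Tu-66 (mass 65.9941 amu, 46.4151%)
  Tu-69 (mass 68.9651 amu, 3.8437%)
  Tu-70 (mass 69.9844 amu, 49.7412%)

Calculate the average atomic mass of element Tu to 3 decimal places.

Average mass = Σ (abundance × isotope mass) = 0.464151 × 65.9941 + 0.038437 × 68.9651 + 0.497412 × 69.9844
= 30.63123 + 2.65081 + 34.81108 = 68.09312 amu

68.093 amu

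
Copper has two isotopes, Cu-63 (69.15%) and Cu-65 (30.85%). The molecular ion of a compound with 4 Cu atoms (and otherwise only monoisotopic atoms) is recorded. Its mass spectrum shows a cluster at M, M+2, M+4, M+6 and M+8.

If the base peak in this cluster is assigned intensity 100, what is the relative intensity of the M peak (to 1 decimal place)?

(0.6915 + 0.3085)^4 gives M 0.2286, M+2 0.4080, M+4 0.2731, M+6 0.0812, M+8 0.0091; the largest is M+2.
P(M+2) = C(4,1) × 0.6915^3 × 0.3085^1 = 4 × 0.33065611 × 0.3085 = 0.408030 (base)
P(M) = C(4,0) × 0.6915^4 × 0.3085^0 = 1 × 0.2286487 × 1.0000 = 0.228649
Relative intensity = 0.228649 / 0.408030 × 100 = 56.0

56.0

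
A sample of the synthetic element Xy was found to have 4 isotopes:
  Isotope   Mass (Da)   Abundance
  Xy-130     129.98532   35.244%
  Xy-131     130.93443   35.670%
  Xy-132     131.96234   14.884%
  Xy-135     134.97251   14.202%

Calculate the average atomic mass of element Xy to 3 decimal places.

131.326 Da

Weight each isotope mass by its fractional abundance: 0.35244 × 129.98532 + 0.35670 × 130.93443 + 0.14884 × 131.96234 + 0.14202 × 134.97251
= 45.812026 + 46.704311 + 19.641275 + 19.168796 = 131.326408 Da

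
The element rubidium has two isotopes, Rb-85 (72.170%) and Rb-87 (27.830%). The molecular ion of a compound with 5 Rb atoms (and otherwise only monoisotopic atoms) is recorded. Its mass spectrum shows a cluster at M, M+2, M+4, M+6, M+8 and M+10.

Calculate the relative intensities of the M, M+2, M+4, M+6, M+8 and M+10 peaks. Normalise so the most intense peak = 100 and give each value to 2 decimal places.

The 5 Rb atoms are independent, so intensities follow the terms of (0.72170 + 0.27830)^5.
P(M) = 0.72170^5 = 0.195787
P(M+2) = 5 × 0.72170^4 × 0.27830^1 = 0.377494
P(M+4) = 10 × 0.72170^3 × 0.27830^2 = 0.291136
P(M+6) = 10 × 0.72170^2 × 0.27830^3 = 0.112267
P(M+8) = 5 × 0.72170^1 × 0.27830^4 = 0.021646
P(M+10) = 0.27830^5 = 0.001669
The M+2 peak is largest (0.377494); scaling to 100 gives 51.86 : 100.00 : 77.12 : 29.74 : 5.73 : 0.44.

51.86 : 100.00 : 77.12 : 29.74 : 5.73 : 0.44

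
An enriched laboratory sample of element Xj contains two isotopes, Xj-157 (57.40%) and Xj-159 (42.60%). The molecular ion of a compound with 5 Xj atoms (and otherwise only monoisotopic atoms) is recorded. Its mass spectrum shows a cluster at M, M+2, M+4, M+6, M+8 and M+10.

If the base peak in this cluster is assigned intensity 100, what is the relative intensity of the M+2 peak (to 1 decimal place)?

(0.5740 + 0.4260)^5 gives M 0.0623, M+2 0.2312, M+4 0.3432, M+6 0.2547, M+8 0.0945, M+10 0.0140; the largest is M+4.
P(M+4) = C(5,2) × 0.5740^3 × 0.4260^2 = 10 × 0.18911922 × 0.181476 = 0.343206 (base)
P(M+2) = C(5,1) × 0.5740^4 × 0.4260^1 = 5 × 0.10855443 × 0.4260 = 0.231221
Relative intensity = 0.231221 / 0.343206 × 100 = 67.4

67.4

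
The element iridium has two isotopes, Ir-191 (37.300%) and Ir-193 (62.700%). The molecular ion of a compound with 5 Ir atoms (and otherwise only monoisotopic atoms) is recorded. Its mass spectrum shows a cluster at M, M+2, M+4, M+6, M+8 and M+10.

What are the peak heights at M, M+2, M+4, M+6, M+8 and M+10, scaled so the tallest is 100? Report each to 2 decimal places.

2.11 : 17.70 : 59.49 : 100.00 : 84.05 : 28.26

Expanding (0.37300 + 0.62700)^5:
P(M) = 0.37300^5 = 0.007220
P(M+2) = 5 × 0.37300^4 × 0.62700^1 = 0.060684
P(M+4) = 10 × 0.37300^3 × 0.62700^2 = 0.204015
P(M+6) = 10 × 0.37300^2 × 0.62700^3 = 0.342942
P(M+8) = 5 × 0.37300^1 × 0.62700^4 = 0.288237
P(M+10) = 0.62700^5 = 0.096903
The M+6 peak is largest (0.342942); scaling to 100 gives 2.11 : 17.70 : 59.49 : 100.00 : 84.05 : 28.26.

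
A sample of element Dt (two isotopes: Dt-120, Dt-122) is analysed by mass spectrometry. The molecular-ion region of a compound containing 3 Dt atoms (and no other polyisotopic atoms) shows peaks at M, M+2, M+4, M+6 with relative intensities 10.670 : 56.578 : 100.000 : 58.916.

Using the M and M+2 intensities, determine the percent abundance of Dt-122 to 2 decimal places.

Let p = fractional abundance of Dt-120. I(M+2)/I(M) = [C(3,1)·p^2·(1−p)] / p^3 = 3·(1−p)/p = 56.578/10.670 = 5.3025
(1−p)/p = 5.3025/3 = 1.7675  ⇒  p = 1/(1 + 1.7675) = 0.3613
Dt-120: 36.13%, Dt-122: 63.87%.

63.87%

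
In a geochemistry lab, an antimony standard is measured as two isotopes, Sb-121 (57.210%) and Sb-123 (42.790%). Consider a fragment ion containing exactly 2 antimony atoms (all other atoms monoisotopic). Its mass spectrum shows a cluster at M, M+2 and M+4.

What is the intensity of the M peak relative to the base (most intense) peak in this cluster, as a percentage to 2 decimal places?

66.85%

(0.57210 + 0.42790)^2 gives M 0.3273, M+2 0.4896, M+4 0.1831; the largest is M+2.
P(M+2) = C(2,1) × 0.57210^1 × 0.42790^1 = 2 × 0.5721 × 0.4279 = 0.489603 (base)
P(M) = C(2,0) × 0.57210^2 × 0.42790^0 = 1 × 0.32729841 × 1.0000 = 0.327298
Relative intensity = 0.327298 / 0.489603 × 100 = 66.85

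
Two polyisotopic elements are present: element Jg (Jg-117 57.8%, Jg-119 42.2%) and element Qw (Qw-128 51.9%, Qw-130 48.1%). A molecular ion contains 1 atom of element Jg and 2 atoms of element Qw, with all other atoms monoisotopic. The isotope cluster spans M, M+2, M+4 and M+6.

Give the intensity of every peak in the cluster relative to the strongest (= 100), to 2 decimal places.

38.70 : 100.00 : 85.62 : 24.27

Element Jg pattern (n=1): 0.5780 : 0.4220
Element Qw pattern (n=2): 0.269361 : 0.499278 : 0.231361
Convolve the two distributions (both contribute in 2-u steps):
  M: 0.5780×0.269361 = 0.155691
  M+2: 0.5780×0.499278 + 0.4220×0.269361 = 0.402253
  M+4: 0.5780×0.231361 + 0.4220×0.499278 = 0.344422
  M+6: 0.4220×0.231361 = 0.097634
Scale to base peak (0.402253) = 100: 38.70 : 100.00 : 85.62 : 24.27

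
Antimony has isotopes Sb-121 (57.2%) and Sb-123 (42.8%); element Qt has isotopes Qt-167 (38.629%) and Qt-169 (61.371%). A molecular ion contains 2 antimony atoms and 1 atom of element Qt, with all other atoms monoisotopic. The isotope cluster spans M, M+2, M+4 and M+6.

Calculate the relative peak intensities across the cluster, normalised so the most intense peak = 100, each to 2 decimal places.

32.41 : 100.00 : 95.21 : 28.83

Antimony pattern (n=2): 0.327184 : 0.489632 : 0.183184
Element Qt pattern (n=1): 0.38629 : 0.61371
Convolve the two distributions (both contribute in 2-u steps):
  M: 0.327184×0.38629 = 0.126388
  M+2: 0.327184×0.61371 + 0.489632×0.38629 = 0.389936
  M+4: 0.489632×0.61371 + 0.183184×0.38629 = 0.371254
  M+6: 0.183184×0.61371 = 0.112422
Scale to base peak (0.389936) = 100: 32.41 : 100.00 : 95.21 : 28.83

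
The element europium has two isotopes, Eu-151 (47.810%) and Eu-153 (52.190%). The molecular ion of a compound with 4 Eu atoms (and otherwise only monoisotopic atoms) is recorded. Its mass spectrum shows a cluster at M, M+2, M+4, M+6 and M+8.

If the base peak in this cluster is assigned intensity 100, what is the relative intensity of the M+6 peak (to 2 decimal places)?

72.77

Binomial terms of (0.47810 + 0.52190)^4: M 0.0522, M+2 0.2281, M+4 0.3736, M+6 0.2719, M+8 0.0742 → M+4 is the base peak.
P(M+4) = C(4,2) × 0.47810^2 × 0.52190^2 = 6 × 0.22857961 × 0.27237961 = 0.373563 (base)
P(M+6) = C(4,3) × 0.47810^1 × 0.52190^3 = 4 × 0.4781 × 0.14215492 = 0.271857
Relative intensity = 0.271857 / 0.373563 × 100 = 72.77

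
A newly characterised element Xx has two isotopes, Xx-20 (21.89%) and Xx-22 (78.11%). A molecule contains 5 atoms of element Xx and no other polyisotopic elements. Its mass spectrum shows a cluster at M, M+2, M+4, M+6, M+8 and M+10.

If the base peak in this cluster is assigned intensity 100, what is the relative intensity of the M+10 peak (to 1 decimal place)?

71.4

Term probabilities: M 0.0005, M+2 0.0090, M+4 0.0640, M+6 0.2284, M+8 0.4074, M+10 0.2908. Base peak = M+8.
P(M+8) = C(5,4) × 0.2189^1 × 0.7811^4 = 5 × 0.2189 × 0.37224301 = 0.407420 (base)
P(M+10) = C(5,5) × 0.2189^0 × 0.7811^5 = 1 × 1.0000 × 0.29075902 = 0.290759
Relative intensity = 0.290759 / 0.407420 × 100 = 71.4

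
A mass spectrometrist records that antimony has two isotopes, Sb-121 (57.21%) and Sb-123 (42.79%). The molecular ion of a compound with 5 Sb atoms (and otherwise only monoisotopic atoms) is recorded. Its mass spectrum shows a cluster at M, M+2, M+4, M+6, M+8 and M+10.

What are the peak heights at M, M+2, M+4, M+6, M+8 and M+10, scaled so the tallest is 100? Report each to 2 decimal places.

Expanding (0.5721 + 0.4279)^5:
P(M) = 0.5721^5 = 0.061286
P(M+2) = 5 × 0.5721^4 × 0.4279^1 = 0.229192
P(M+4) = 10 × 0.5721^3 × 0.4279^2 = 0.342847
P(M+6) = 10 × 0.5721^2 × 0.4279^3 = 0.256431
P(M+8) = 5 × 0.5721^1 × 0.4279^4 = 0.095898
P(M+10) = 0.4279^5 = 0.014345
The M+4 peak is largest (0.342847); scaling to 100 gives 17.88 : 66.85 : 100.00 : 74.79 : 27.97 : 4.18.

17.88 : 66.85 : 100.00 : 74.79 : 27.97 : 4.18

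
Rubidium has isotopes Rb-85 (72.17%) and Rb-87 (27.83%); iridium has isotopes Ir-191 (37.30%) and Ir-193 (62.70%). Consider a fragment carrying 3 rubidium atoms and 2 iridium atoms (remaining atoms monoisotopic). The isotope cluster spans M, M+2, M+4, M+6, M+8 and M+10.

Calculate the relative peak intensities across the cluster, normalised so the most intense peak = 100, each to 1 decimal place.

Rubidium pattern (n=3): 0.37589809 : 0.43485841 : 0.16768892 : 0.02155458
Iridium pattern (n=2): 0.139129 : 0.467742 : 0.393129
Convolve the two distributions (both contribute in 2-u steps):
  M: 0.37589809×0.139129 = 0.052298
  M+2: 0.37589809×0.467742 + 0.43485841×0.139129 = 0.236325
  M+4: 0.37589809×0.393129 + 0.43485841×0.467742 + 0.16768892×0.139129 = 0.374508
  M+6: 0.43485841×0.393129 + 0.16768892×0.467742 + 0.02155458×0.139129 = 0.252389
  M+8: 0.16768892×0.393129 + 0.02155458×0.467742 = 0.076005
  M+10: 0.02155458×0.393129 = 0.008474
Scale to base peak (0.374508) = 100: 14.0 : 63.1 : 100.0 : 67.4 : 20.3 : 2.3

14.0 : 63.1 : 100.0 : 67.4 : 20.3 : 2.3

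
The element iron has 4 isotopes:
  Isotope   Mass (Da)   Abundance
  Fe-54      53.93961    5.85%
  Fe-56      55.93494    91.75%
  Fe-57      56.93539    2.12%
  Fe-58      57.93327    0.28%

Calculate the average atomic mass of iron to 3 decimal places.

55.845 Da

The abundance-weighted mean is 0.0585 × 53.93961 + 0.9175 × 55.93494 + 0.0212 × 56.93539 + 0.0028 × 57.93327
= 3.155467 + 51.320307 + 1.207030 + 0.162213 = 55.845017 Da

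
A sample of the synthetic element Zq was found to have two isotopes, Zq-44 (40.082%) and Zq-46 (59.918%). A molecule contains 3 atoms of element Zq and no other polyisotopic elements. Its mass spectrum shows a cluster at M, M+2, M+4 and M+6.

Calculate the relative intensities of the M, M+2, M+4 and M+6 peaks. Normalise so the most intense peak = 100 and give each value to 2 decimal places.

Each Zq atom is independently Zq-44 (p = 0.40082) or Zq-46 (q = 0.59918); the cluster is the binomial expansion (p + q)^3.
P(M) = 0.40082^3 = 0.064394
P(M+2) = 3 × 0.40082^2 × 0.59918^1 = 0.288787
P(M+4) = 3 × 0.40082^1 × 0.59918^2 = 0.431703
P(M+6) = 0.59918^3 = 0.215116
The M+4 peak is largest (0.431703); scaling to 100 gives 14.92 : 66.89 : 100.00 : 49.83.

14.92 : 66.89 : 100.00 : 49.83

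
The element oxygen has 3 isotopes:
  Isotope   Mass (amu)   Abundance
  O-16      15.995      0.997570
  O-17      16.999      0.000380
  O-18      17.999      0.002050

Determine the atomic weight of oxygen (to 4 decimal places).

The abundance-weighted mean is 0.997570 × 15.995 + 0.000380 × 16.999 + 0.002050 × 17.999
= 15.95613 + 0.00646 + 0.03690 = 15.99949 amu

15.9995 amu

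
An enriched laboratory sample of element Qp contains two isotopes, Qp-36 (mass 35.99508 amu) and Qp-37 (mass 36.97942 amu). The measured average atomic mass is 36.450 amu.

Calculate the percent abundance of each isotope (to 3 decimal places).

Qp-36: 53.784%, Qp-37: 46.216%

Let x be the fractional abundance of Qp-36; then Qp-37 has abundance 1 − x.
35.99508·x + 36.97942·(1 − x) = 36.450
(35.99508 − 36.97942)·x = 36.450 − 36.97942
x = -0.52942 / -0.98434 = 0.53784 → 53.784% Qp-36, 46.216% Qp-37.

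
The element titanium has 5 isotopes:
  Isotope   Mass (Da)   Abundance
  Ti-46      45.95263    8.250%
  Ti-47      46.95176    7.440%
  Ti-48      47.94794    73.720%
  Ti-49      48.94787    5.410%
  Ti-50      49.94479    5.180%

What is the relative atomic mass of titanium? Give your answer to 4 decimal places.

Average mass = Σ (abundance × isotope mass) = 0.08250 × 45.95263 + 0.07440 × 46.95176 + 0.73720 × 47.94794 + 0.05410 × 48.94787 + 0.05180 × 49.94479
= 3.791092 + 3.493211 + 35.347221 + 2.648080 + 2.587140 = 47.866744 Da

47.8667 Da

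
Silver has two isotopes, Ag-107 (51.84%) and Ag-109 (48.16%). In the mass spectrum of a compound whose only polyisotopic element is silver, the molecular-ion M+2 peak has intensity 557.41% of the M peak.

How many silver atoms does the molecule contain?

6

For n independent Ag atoms, I(M+2)/I(M) = n · (abundance Ag-109) / (abundance Ag-107) = n · 0.4816/0.5184.
n = 5.5741 × 0.5184/0.4816 = 6.00 ≈ 6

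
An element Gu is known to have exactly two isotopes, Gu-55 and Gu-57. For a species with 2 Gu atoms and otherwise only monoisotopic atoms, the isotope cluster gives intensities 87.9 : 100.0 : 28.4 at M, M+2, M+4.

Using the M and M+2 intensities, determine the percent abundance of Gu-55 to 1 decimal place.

Write p for the Gu-55 fraction. I(M+2)/I(M) = [C(2,1)·p^1·(1−p)] / p^2 = 2·(1−p)/p = 100.0/87.9 = 1.1377
(1−p)/p = 1.1377/2 = 0.5688  ⇒  p = 1/(1 + 0.5688) = 0.6374
Gu-55: 63.7%, Gu-57: 36.3%.

63.7%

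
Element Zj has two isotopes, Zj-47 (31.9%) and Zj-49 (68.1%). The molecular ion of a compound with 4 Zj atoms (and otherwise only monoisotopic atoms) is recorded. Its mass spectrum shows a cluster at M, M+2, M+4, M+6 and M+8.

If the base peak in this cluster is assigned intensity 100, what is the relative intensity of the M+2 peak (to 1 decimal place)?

21.9

Term probabilities: M 0.0104, M+2 0.0884, M+4 0.2832, M+6 0.4030, M+8 0.2151. Base peak = M+6.
P(M+6) = C(4,3) × 0.319^1 × 0.681^3 = 4 × 0.3190 × 0.31582124 = 0.402988 (base)
P(M+2) = C(4,1) × 0.319^3 × 0.681^1 = 4 × 0.03246176 × 0.6810 = 0.088426
Relative intensity = 0.088426 / 0.402988 × 100 = 21.9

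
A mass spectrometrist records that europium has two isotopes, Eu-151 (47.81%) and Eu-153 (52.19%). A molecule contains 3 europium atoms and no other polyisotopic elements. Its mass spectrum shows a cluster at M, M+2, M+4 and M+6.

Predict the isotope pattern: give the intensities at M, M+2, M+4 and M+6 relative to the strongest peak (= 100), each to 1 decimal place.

28.0 : 91.6 : 100.0 : 36.4

The 3 Eu atoms are independent, so intensities follow the terms of (0.4781 + 0.5219)^3.
P(M) = 0.4781^3 = 0.109284
P(M+2) = 3 × 0.4781^2 × 0.5219^1 = 0.357887
P(M+4) = 3 × 0.4781^1 × 0.5219^2 = 0.390674
P(M+6) = 0.5219^3 = 0.142155
The M+4 peak is largest (0.390674); scaling to 100 gives 28.0 : 91.6 : 100.0 : 36.4.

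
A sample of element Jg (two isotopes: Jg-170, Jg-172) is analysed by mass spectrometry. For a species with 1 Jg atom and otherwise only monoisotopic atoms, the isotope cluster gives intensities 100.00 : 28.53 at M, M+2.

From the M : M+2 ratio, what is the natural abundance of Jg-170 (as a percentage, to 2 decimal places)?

Let p = fractional abundance of Jg-170. I(M+2)/I(M) = [C(1,1)·p^0·(1−p)] / p^1 = 1·(1−p)/p = 28.53/100.00 = 0.2853
(1−p)/p = 0.2853/1 = 0.2853  ⇒  p = 1/(1 + 0.2853) = 0.7780
Jg-170: 77.80%, Jg-172: 22.20%.

77.80%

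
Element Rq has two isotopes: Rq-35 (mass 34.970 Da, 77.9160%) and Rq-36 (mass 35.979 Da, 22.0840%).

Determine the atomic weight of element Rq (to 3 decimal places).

35.193 Da

Ar = Σ fᵢ·mᵢ = 0.779160 × 34.970 + 0.220840 × 35.979
= 27.2472 + 7.9456 = 35.1928 Da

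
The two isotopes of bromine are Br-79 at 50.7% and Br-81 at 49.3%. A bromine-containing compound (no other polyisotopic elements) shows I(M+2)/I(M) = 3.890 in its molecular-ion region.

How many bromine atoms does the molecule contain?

With n Br atoms, P(M+2)/P(M) = C(n,1)·p^(n−1)q / p^n = n·q/p = n · 0.493/0.507.
n = 3.890 × 0.507/0.493 = 4.00 ≈ 4

4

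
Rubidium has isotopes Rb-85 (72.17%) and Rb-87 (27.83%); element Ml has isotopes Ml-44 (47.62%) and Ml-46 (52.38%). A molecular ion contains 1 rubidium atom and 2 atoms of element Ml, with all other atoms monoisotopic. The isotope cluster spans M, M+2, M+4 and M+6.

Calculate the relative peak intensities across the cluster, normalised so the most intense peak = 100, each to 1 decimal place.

Rubidium pattern (n=1): 0.7217 : 0.2783
Element Ml pattern (n=2): 0.22676644 : 0.49886712 : 0.27436644
Convolve the two distributions (both contribute in 2-u steps):
  M: 0.7217×0.22676644 = 0.163657
  M+2: 0.7217×0.49886712 + 0.2783×0.22676644 = 0.423142
  M+4: 0.7217×0.27436644 + 0.2783×0.49886712 = 0.336845
  M+6: 0.2783×0.27436644 = 0.076356
Scale to base peak (0.423142) = 100: 38.7 : 100.0 : 79.6 : 18.0

38.7 : 100.0 : 79.6 : 18.0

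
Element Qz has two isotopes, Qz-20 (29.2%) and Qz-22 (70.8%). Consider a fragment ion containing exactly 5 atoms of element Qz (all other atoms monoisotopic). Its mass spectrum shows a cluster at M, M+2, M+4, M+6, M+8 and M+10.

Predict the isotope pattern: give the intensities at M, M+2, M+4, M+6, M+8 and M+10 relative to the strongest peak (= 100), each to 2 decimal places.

0.58 : 7.02 : 34.02 : 82.49 : 100.00 : 48.49

The 5 Qz atoms are independent, so intensities follow the terms of (0.292 + 0.708)^5.
P(M) = 0.292^5 = 0.002123
P(M+2) = 5 × 0.292^4 × 0.708^1 = 0.025736
P(M+4) = 10 × 0.292^3 × 0.708^2 = 0.124800
P(M+6) = 10 × 0.292^2 × 0.708^3 = 0.302598
P(M+8) = 5 × 0.292^1 × 0.708^4 = 0.366848
P(M+10) = 0.708^5 = 0.177896
The M+8 peak is largest (0.366848); scaling to 100 gives 0.58 : 7.02 : 34.02 : 82.49 : 100.00 : 48.49.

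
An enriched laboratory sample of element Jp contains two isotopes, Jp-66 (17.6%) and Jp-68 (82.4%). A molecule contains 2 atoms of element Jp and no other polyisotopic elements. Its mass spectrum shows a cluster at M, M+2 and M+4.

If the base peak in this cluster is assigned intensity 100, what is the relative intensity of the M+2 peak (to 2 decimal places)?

(0.176 + 0.824)^2 gives M 0.0310, M+2 0.2900, M+4 0.6790; the largest is M+4.
P(M+4) = C(2,2) × 0.176^0 × 0.824^2 = 1 × 1.0000 × 0.678976 = 0.678976 (base)
P(M+2) = C(2,1) × 0.176^1 × 0.824^1 = 2 × 0.1760 × 0.8240 = 0.290048
Relative intensity = 0.290048 / 0.678976 × 100 = 42.72

42.72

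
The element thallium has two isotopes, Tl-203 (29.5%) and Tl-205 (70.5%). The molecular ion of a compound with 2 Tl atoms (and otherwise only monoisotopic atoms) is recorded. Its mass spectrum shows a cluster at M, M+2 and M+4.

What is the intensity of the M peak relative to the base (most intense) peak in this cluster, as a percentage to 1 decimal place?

17.5%

(0.295 + 0.705)^2 gives M 0.0870, M+2 0.4160, M+4 0.4970; the largest is M+4.
P(M+4) = C(2,2) × 0.295^0 × 0.705^2 = 1 × 1.0000 × 0.497025 = 0.497025 (base)
P(M) = C(2,0) × 0.295^2 × 0.705^0 = 1 × 0.087025 × 1.0000 = 0.087025
Relative intensity = 0.087025 / 0.497025 × 100 = 17.5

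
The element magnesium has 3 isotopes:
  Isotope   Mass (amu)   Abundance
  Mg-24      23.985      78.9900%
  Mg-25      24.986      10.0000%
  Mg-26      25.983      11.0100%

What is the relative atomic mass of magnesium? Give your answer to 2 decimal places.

24.31 amu

Ar = Σ fᵢ·mᵢ = 0.789900 × 23.985 + 0.100000 × 24.986 + 0.110100 × 25.983
= 18.9458 + 2.4986 + 2.8607 = 24.3051 amu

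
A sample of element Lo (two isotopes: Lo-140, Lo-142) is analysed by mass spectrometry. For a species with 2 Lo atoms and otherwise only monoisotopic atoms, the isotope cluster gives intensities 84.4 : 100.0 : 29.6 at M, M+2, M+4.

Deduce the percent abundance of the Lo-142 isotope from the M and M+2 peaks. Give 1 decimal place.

Write p for the Lo-140 fraction. I(M+2)/I(M) = [C(2,1)·p^1·(1−p)] / p^2 = 2·(1−p)/p = 100.0/84.4 = 1.1848
(1−p)/p = 1.1848/2 = 0.5924  ⇒  p = 1/(1 + 0.5924) = 0.6280
Lo-140: 62.8%, Lo-142: 37.2%.

37.2%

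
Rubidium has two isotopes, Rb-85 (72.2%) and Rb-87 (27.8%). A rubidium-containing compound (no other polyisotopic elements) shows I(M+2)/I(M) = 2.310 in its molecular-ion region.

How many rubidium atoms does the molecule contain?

6

The M+2/M ratio from n Rb atoms is n · q/p = n · 0.278/0.722.
n = 2.310 × 0.722/0.278 = 6.00 ≈ 6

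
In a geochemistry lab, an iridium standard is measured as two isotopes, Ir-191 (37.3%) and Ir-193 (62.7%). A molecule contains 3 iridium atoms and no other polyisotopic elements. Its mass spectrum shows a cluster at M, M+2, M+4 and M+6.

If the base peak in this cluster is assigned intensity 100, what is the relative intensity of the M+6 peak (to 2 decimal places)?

Binomial terms of (0.373 + 0.627)^3: M 0.0519, M+2 0.2617, M+4 0.4399, M+6 0.2465 → M+4 is the base peak.
P(M+4) = C(3,2) × 0.373^1 × 0.627^2 = 3 × 0.3730 × 0.393129 = 0.439911 (base)
P(M+6) = C(3,3) × 0.373^0 × 0.627^3 = 1 × 1.0000 × 0.24649188 = 0.246492
Relative intensity = 0.246492 / 0.439911 × 100 = 56.03

56.03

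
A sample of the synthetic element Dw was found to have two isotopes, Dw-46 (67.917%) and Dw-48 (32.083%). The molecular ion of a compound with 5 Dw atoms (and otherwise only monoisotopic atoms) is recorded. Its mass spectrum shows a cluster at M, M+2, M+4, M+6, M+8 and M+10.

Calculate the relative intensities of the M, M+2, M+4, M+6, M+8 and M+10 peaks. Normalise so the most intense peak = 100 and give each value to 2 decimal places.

42.34 : 100.00 : 94.48 : 44.63 : 10.54 : 1.00

Expanding (0.67917 + 0.32083)^5:
P(M) = 0.67917^5 = 0.144508
P(M+2) = 5 × 0.67917^4 × 0.32083^1 = 0.341318
P(M+4) = 10 × 0.67917^3 × 0.32083^2 = 0.322467
P(M+6) = 10 × 0.67917^2 × 0.32083^3 = 0.152329
P(M+8) = 5 × 0.67917^1 × 0.32083^4 = 0.035979
P(M+10) = 0.32083^5 = 0.003399
The M+2 peak is largest (0.341318); scaling to 100 gives 42.34 : 100.00 : 94.48 : 44.63 : 10.54 : 1.00.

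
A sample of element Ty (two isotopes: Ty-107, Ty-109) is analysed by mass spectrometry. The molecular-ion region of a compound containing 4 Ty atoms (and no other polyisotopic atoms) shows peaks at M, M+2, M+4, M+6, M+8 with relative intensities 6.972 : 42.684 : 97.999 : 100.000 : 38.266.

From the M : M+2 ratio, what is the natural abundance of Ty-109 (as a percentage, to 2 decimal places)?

Write p for the Ty-107 fraction. I(M+2)/I(M) = [C(4,1)·p^3·(1−p)] / p^4 = 4·(1−p)/p = 42.684/6.972 = 6.1222
(1−p)/p = 6.1222/4 = 1.5306  ⇒  p = 1/(1 + 1.5306) = 0.3952
Ty-107: 39.52%, Ty-109: 60.48%.

60.48%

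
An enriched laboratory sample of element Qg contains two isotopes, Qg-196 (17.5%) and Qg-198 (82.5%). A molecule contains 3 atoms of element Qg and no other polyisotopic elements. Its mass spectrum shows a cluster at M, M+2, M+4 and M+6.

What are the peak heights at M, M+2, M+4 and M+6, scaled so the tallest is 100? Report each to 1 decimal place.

1.0 : 13.5 : 63.6 : 100.0

The 3 Qg atoms are independent, so intensities follow the terms of (0.175 + 0.825)^3.
P(M) = 0.175^3 = 0.005359
P(M+2) = 3 × 0.175^2 × 0.825^1 = 0.075797
P(M+4) = 3 × 0.175^1 × 0.825^2 = 0.357328
P(M+6) = 0.825^3 = 0.561516
The M+6 peak is largest (0.561516); scaling to 100 gives 1.0 : 13.5 : 63.6 : 100.0.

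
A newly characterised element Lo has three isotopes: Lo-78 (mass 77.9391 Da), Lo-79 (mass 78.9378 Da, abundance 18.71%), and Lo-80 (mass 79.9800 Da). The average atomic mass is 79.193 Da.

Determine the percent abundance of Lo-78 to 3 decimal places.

29.007%

Let x and y be the fractions of Lo-78 and Lo-80. Then x + y = 1 − 0.1871 = 0.8129 and 77.9391x + 79.9800y = 79.193 − 0.1871×78.9378 = 64.42373762.
Substituting: 77.9391x + 79.9800(0.8129 − x) = 64.42373762
(77.9391 − 79.9800)x = -0.59200438  ⇒  x = 0.29007, y = 0.52283
Lo-78: 29.007%, Lo-80: 52.283%.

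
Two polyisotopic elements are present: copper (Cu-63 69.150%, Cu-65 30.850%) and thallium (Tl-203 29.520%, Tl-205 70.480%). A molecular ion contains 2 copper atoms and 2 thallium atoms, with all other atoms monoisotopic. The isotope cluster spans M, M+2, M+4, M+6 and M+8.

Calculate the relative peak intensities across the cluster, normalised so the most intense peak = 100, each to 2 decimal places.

9.84 : 55.78 : 100.00 : 59.42 : 11.17

Copper pattern (n=2): 0.47817225 : 0.4266555 : 0.09517225
Thallium pattern (n=2): 0.08714304 : 0.41611392 : 0.49674304
Convolve the two distributions (both contribute in 2-u steps):
  M: 0.47817225×0.08714304 = 0.041669
  M+2: 0.47817225×0.41611392 + 0.4266555×0.08714304 = 0.236154
  M+4: 0.47817225×0.49674304 + 0.4266555×0.41611392 + 0.09517225×0.08714304 = 0.423360
  M+6: 0.4266555×0.49674304 + 0.09517225×0.41611392 = 0.251541
  M+8: 0.09517225×0.49674304 = 0.047276
Scale to base peak (0.423360) = 100: 9.84 : 55.78 : 100.00 : 59.42 : 11.17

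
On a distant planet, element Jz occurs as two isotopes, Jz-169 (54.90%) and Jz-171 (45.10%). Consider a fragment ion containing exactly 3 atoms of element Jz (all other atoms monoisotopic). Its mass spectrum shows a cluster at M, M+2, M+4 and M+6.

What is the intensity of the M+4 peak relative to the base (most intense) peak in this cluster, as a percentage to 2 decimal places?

Term probabilities: M 0.1655, M+2 0.4078, M+4 0.3350, M+6 0.0917. Base peak = M+2.
P(M+2) = C(3,1) × 0.5490^2 × 0.4510^1 = 3 × 0.301401 × 0.4510 = 0.407796 (base)
P(M+4) = C(3,2) × 0.5490^1 × 0.4510^2 = 3 × 0.5490 × 0.203401 = 0.335001
Relative intensity = 0.335001 / 0.407796 × 100 = 82.15

82.15%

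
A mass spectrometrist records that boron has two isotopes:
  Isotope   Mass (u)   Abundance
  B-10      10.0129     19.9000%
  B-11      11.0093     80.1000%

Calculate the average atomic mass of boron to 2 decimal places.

Average mass = Σ (abundance × isotope mass) = 0.199000 × 10.0129 + 0.801000 × 11.0093
= 1.99257 + 8.81845 = 10.81102 u

10.81 u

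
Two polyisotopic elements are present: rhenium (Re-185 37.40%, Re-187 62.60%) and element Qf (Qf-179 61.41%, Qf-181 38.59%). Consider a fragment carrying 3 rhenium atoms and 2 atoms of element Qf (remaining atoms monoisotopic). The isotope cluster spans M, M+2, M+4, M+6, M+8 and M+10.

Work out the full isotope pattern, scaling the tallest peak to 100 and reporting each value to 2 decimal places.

Rhenium pattern (n=3): 0.05231362 : 0.26268713 : 0.43968487 : 0.24531438
Element Qf pattern (n=2): 0.37711881 : 0.47396238 : 0.14891881
Convolve the two distributions (both contribute in 2-u steps):
  M: 0.05231362×0.37711881 = 0.019728
  M+2: 0.05231362×0.47396238 + 0.26268713×0.37711881 = 0.123859
  M+4: 0.05231362×0.14891881 + 0.26268713×0.47396238 + 0.43968487×0.37711881 = 0.298108
  M+6: 0.26268713×0.14891881 + 0.43968487×0.47396238 + 0.24531438×0.37711881 = 0.340026
  M+8: 0.43968487×0.14891881 + 0.24531438×0.47396238 = 0.181747
  M+10: 0.24531438×0.14891881 = 0.036532
Scale to base peak (0.340026) = 100: 5.80 : 36.43 : 87.67 : 100.00 : 53.45 : 10.74

5.80 : 36.43 : 87.67 : 100.00 : 53.45 : 10.74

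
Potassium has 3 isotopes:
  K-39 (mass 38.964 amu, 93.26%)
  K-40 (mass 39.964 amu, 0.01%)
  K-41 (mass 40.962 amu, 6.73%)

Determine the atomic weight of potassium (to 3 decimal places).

39.099 amu

The abundance-weighted mean is 0.9326 × 38.964 + 0.0001 × 39.964 + 0.0673 × 40.962
= 36.3378 + 0.0040 + 2.7567 = 39.0985 amu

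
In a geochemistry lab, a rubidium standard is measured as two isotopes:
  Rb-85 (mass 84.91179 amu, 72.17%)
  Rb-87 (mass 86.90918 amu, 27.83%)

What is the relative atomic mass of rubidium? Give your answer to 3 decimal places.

85.468 amu

The abundance-weighted mean is 0.7217 × 84.91179 + 0.2783 × 86.90918
= 61.280839 + 24.186825 = 85.467664 amu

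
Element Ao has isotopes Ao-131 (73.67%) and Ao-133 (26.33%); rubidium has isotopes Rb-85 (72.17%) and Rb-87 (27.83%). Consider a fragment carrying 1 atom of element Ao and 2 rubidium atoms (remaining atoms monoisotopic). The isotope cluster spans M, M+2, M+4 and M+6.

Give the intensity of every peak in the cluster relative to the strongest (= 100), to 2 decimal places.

88.60 : 100.00 : 37.60 : 4.71

Element Ao pattern (n=1): 0.7367 : 0.2633
Rubidium pattern (n=2): 0.52085089 : 0.40169822 : 0.07745089
Convolve the two distributions (both contribute in 2-u steps):
  M: 0.7367×0.52085089 = 0.383711
  M+2: 0.7367×0.40169822 + 0.2633×0.52085089 = 0.433071
  M+4: 0.7367×0.07745089 + 0.2633×0.40169822 = 0.162825
  M+6: 0.2633×0.07745089 = 0.020393
Scale to base peak (0.433071) = 100: 88.60 : 100.00 : 37.60 : 4.71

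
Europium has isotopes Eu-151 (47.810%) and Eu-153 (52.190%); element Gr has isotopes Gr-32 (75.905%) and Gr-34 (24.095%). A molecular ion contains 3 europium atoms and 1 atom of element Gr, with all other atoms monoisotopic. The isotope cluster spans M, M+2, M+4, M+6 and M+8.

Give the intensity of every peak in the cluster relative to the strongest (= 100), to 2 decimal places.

Europium pattern (n=3): 0.10928391 : 0.3578871 : 0.39067407 : 0.14215492
Element Gr pattern (n=1): 0.75905 : 0.24095
Convolve the two distributions (both contribute in 2-u steps):
  M: 0.10928391×0.75905 = 0.082952
  M+2: 0.10928391×0.24095 + 0.3578871×0.75905 = 0.297986
  M+4: 0.3578871×0.24095 + 0.39067407×0.75905 = 0.382774
  M+6: 0.39067407×0.24095 + 0.14215492×0.75905 = 0.202036
  M+8: 0.14215492×0.24095 = 0.034252
Scale to base peak (0.382774) = 100: 21.67 : 77.85 : 100.00 : 52.78 : 8.95

21.67 : 77.85 : 100.00 : 52.78 : 8.95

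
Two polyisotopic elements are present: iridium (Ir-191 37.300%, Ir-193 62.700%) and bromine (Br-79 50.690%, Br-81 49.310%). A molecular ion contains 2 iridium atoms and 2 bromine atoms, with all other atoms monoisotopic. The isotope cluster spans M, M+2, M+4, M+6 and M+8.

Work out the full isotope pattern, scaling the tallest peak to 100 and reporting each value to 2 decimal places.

9.70 : 51.47 : 100.00 : 84.16 : 25.93

Iridium pattern (n=2): 0.139129 : 0.467742 : 0.393129
Bromine pattern (n=2): 0.25694761 : 0.49990478 : 0.24314761
Convolve the two distributions (both contribute in 2-u steps):
  M: 0.139129×0.25694761 = 0.035749
  M+2: 0.139129×0.49990478 + 0.467742×0.25694761 = 0.189736
  M+4: 0.139129×0.24314761 + 0.467742×0.49990478 + 0.393129×0.25694761 = 0.368669
  M+6: 0.467742×0.24314761 + 0.393129×0.49990478 = 0.310257
  M+8: 0.393129×0.24314761 = 0.095588
Scale to base peak (0.368669) = 100: 9.70 : 51.47 : 100.00 : 84.16 : 25.93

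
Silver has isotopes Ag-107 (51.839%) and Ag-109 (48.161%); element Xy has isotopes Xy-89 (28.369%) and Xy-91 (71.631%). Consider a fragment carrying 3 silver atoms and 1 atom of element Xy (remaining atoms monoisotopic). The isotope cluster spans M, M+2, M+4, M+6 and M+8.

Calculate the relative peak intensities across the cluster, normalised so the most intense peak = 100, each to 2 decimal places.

10.39 : 55.18 : 100.00 : 76.25 : 21.03

Silver pattern (n=3): 0.13930601 : 0.38826655 : 0.36071887 : 0.11170857
Element Xy pattern (n=1): 0.28369 : 0.71631
Convolve the two distributions (both contribute in 2-u steps):
  M: 0.13930601×0.28369 = 0.039520
  M+2: 0.13930601×0.71631 + 0.38826655×0.28369 = 0.209934
  M+4: 0.38826655×0.71631 + 0.36071887×0.28369 = 0.380452
  M+6: 0.36071887×0.71631 + 0.11170857×0.28369 = 0.290077
  M+8: 0.11170857×0.71631 = 0.080018
Scale to base peak (0.380452) = 100: 10.39 : 55.18 : 100.00 : 76.25 : 21.03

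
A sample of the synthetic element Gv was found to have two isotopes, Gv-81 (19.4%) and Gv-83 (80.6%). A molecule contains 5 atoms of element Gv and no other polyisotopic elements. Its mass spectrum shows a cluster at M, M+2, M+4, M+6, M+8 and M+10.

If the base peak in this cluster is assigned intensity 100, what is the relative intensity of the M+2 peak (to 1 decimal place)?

1.4

Binomial terms of (0.194 + 0.806)^5: M 0.0003, M+2 0.0057, M+4 0.0474, M+6 0.1971, M+8 0.4094, M+10 0.3402 → M+8 is the base peak.
P(M+8) = C(5,4) × 0.194^1 × 0.806^4 = 5 × 0.1940 × 0.42202693 = 0.409366 (base)
P(M+2) = C(5,1) × 0.194^4 × 0.806^1 = 5 × 0.00141647 × 0.8060 = 0.005708
Relative intensity = 0.005708 / 0.409366 × 100 = 1.4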